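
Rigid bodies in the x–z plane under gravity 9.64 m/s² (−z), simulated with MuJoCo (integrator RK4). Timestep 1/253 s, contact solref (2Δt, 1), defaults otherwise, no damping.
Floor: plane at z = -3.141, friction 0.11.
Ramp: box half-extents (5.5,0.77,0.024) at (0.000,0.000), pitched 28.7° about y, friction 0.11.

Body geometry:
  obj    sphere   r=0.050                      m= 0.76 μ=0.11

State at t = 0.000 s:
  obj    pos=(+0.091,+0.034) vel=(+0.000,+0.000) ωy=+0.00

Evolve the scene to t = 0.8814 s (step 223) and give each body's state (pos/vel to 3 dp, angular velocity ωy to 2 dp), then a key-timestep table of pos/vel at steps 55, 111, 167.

State at t = 0.8814 s:
  obj    pos=(+1.352,-0.656) vel=(+2.869,-1.545) ωy=+41.07

Key-timestep trajectory:
   step    t(s)  obj.x    obj.z    obj.vx   obj.vz 
     55  0.2174   +0.168  -0.008  +0.703  -0.393
    111  0.4387   +0.404  -0.137  +1.423  -0.782
    167  0.6601   +0.798  -0.353  +2.136  -1.189


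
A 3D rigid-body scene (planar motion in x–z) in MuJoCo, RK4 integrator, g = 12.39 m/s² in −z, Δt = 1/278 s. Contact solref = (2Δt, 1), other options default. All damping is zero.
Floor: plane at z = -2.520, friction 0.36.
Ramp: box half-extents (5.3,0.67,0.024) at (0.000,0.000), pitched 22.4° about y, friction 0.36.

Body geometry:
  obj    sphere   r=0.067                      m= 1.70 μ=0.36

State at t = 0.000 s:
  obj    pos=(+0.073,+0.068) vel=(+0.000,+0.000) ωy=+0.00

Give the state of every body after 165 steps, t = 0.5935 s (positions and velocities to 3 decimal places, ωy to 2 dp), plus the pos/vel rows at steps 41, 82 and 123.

State at t = 0.5935 s:
  obj    pos=(+0.622,-0.158) vel=(+1.851,-0.763) ωy=+29.87

Key-timestep trajectory:
   step    t(s)  obj.x    obj.z    obj.vx   obj.vz 
     41  0.1475   +0.107  +0.054  +0.460  -0.190
     82  0.2950   +0.209  +0.012  +0.920  -0.379
    123  0.4424   +0.378  -0.058  +1.380  -0.569


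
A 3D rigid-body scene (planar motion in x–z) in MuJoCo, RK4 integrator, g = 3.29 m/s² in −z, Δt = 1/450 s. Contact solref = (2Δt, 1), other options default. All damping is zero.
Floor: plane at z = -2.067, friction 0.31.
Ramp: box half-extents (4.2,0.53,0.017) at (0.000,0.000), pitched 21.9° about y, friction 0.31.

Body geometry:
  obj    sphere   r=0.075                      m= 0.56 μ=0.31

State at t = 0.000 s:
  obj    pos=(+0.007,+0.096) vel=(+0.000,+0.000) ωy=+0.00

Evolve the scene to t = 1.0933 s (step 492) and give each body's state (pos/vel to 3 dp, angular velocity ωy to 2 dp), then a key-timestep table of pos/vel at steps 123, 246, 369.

State at t = 1.0933 s:
  obj    pos=(+0.493,-0.099) vel=(+0.889,-0.357) ωy=+12.78

Key-timestep trajectory:
   step    t(s)  obj.x    obj.z    obj.vx   obj.vz 
    123  0.2733   +0.038  +0.084  +0.222  -0.089
    246  0.5467   +0.129  +0.047  +0.445  -0.179
    369  0.8200   +0.281  -0.014  +0.667  -0.268


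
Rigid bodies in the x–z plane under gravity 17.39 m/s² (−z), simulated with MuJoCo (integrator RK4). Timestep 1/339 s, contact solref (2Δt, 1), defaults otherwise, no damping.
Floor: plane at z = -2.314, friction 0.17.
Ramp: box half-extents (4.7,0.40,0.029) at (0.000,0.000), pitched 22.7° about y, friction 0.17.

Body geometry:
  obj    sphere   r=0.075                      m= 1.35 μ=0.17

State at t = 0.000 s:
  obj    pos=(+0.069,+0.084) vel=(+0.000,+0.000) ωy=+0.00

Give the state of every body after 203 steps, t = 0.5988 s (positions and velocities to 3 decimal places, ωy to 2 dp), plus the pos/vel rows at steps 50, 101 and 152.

State at t = 0.5988 s:
  obj    pos=(+0.862,-0.248) vel=(+2.648,-1.108) ωy=+38.26

Key-timestep trajectory:
   step    t(s)  obj.x    obj.z    obj.vx   obj.vz 
     50  0.1475   +0.117  +0.064  +0.652  -0.273
    101  0.2979   +0.265  +0.002  +1.318  -0.551
    152  0.4484   +0.514  -0.102  +1.983  -0.830


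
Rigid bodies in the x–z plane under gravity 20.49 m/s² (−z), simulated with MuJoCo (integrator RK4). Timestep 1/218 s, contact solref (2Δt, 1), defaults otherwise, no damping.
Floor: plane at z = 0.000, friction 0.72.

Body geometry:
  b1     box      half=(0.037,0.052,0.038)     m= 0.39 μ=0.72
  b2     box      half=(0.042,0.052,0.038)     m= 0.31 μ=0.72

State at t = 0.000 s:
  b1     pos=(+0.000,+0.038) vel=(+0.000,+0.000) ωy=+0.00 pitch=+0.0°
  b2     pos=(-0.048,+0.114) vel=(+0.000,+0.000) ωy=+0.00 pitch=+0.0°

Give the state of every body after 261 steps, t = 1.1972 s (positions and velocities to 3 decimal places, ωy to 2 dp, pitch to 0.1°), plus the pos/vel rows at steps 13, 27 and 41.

State at t = 1.1972 s:
  b1     pos=(+0.000,+0.038) vel=(+0.000,+0.000) ωy=+0.00 pitch=+0.0°
  b2     pos=(-0.093,+0.042) vel=(+0.000,+0.000) ωy=+0.00 pitch=-90.0°

Key-timestep trajectory:
   step    t(s)  b1.x    b1.z    b1.vx   b1.vz   b2.x    b2.z    b2.vx   b2.vz 
     13  0.0596   +0.000  +0.038  +0.001  +0.001   -0.054  +0.112  -0.215  -0.098
     27  0.1239   +0.000  +0.038  +0.000  +0.000   -0.075  +0.090  -0.378  -0.767
     41  0.1881   +0.000  +0.038  +0.000  +0.000   -0.095  +0.040  +0.073  +0.133


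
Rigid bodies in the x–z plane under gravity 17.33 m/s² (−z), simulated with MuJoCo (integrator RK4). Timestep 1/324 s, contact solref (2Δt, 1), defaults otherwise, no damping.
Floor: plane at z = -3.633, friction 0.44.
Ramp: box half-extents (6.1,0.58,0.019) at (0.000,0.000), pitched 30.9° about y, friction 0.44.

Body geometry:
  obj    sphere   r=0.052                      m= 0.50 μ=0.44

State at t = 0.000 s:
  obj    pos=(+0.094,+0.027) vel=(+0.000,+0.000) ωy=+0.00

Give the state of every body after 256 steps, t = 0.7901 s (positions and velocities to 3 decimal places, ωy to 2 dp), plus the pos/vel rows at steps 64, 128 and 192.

State at t = 0.7901 s:
  obj    pos=(+1.797,-0.993) vel=(+4.310,-2.579) ωy=+96.58

Key-timestep trajectory:
   step    t(s)  obj.x    obj.z    obj.vx   obj.vz 
     64  0.1975   +0.200  -0.037  +1.078  -0.645
    128  0.3951   +0.520  -0.228  +2.155  -1.290
    192  0.5926   +1.052  -0.547  +3.232  -1.935


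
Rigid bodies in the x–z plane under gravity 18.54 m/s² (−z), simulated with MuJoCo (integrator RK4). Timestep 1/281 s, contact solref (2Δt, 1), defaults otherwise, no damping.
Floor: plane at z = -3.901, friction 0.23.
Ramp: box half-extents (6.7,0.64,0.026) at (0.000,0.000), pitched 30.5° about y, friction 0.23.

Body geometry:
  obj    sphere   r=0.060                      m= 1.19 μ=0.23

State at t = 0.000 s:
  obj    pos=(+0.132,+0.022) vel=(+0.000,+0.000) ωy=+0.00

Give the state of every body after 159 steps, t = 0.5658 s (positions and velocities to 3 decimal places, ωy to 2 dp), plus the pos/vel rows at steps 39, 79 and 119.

State at t = 0.5658 s:
  obj    pos=(+1.059,-0.524) vel=(+3.277,-1.930) ωy=+63.36

Key-timestep trajectory:
   step    t(s)  obj.x    obj.z    obj.vx   obj.vz 
     39  0.1388   +0.188  -0.011  +0.804  -0.474
     79  0.2811   +0.361  -0.113  +1.629  -0.959
    119  0.4235   +0.652  -0.284  +2.453  -1.445


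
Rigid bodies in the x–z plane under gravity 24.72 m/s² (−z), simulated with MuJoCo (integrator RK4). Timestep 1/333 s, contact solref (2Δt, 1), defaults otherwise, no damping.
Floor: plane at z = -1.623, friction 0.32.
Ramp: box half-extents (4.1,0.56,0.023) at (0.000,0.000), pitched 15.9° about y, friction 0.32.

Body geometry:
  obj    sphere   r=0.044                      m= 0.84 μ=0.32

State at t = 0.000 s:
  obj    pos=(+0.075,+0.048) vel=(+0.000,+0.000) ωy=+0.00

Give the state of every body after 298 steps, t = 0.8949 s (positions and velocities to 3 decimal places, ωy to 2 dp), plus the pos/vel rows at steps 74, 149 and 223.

State at t = 0.8949 s:
  obj    pos=(+1.938,-0.482) vel=(+4.163,-1.186) ωy=+98.37

Key-timestep trajectory:
   step    t(s)  obj.x    obj.z    obj.vx   obj.vz 
     74  0.2222   +0.190  +0.016  +1.034  -0.295
    149  0.4474   +0.541  -0.084  +2.082  -0.593
    223  0.6697   +1.118  -0.249  +3.116  -0.887


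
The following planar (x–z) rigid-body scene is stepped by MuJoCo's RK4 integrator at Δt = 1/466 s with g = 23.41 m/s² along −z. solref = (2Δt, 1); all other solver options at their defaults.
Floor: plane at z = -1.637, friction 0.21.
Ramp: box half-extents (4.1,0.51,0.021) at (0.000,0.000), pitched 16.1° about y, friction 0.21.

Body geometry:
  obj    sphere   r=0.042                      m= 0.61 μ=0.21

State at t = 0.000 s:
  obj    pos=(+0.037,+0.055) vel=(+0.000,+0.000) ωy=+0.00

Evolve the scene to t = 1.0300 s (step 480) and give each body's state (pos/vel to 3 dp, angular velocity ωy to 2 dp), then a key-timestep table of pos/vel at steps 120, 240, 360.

State at t = 1.0300 s:
  obj    pos=(+2.401,-0.627) vel=(+4.589,-1.325) ωy=+113.72

Key-timestep trajectory:
   step    t(s)  obj.x    obj.z    obj.vx   obj.vz 
    120  0.2575   +0.185  +0.012  +1.147  -0.331
    240  0.5150   +0.628  -0.116  +2.295  -0.662
    360  0.7725   +1.367  -0.329  +3.442  -0.993


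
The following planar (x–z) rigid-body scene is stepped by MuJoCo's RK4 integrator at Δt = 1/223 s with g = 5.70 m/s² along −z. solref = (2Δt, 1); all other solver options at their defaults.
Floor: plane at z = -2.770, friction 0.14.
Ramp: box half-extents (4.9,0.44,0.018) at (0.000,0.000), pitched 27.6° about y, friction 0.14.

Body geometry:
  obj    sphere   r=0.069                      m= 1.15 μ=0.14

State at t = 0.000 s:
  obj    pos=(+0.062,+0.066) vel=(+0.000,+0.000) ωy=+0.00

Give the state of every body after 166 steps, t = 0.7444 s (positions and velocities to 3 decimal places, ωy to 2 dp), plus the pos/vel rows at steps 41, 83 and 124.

State at t = 0.7444 s:
  obj    pos=(+0.537,-0.183) vel=(+1.277,-0.665) ωy=+19.06

Key-timestep trajectory:
   step    t(s)  obj.x    obj.z    obj.vx   obj.vz 
     41  0.1839   +0.091  +0.051  +0.313  -0.171
     83  0.3722   +0.181  +0.004  +0.637  -0.338
    124  0.5561   +0.327  -0.073  +0.953  -0.498


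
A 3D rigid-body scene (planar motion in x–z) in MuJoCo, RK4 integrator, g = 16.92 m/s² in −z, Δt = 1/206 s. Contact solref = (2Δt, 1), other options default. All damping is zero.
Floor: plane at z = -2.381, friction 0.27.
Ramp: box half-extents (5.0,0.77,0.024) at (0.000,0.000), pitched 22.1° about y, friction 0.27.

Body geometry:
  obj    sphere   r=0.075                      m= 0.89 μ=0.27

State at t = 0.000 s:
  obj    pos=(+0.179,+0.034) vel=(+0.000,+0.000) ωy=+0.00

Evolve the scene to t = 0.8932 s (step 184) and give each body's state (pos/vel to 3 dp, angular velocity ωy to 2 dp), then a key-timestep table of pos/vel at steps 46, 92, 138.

State at t = 0.8932 s:
  obj    pos=(+1.860,-0.648) vel=(+3.763,-1.528) ωy=+54.14

Key-timestep trajectory:
   step    t(s)  obj.x    obj.z    obj.vx   obj.vz 
     46  0.2233   +0.284  -0.009  +0.941  -0.382
     92  0.4466   +0.599  -0.137  +1.882  -0.764
    138  0.6699   +1.124  -0.350  +2.822  -1.146


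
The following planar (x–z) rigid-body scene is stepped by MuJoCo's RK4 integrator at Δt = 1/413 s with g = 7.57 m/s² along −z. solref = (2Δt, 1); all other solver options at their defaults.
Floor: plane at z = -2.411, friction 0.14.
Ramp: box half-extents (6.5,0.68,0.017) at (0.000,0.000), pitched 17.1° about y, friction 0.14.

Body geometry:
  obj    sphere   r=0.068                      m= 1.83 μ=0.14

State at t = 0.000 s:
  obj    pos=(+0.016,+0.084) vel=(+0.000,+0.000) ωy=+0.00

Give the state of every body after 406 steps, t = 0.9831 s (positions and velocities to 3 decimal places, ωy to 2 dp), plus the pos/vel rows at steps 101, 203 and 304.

State at t = 0.9831 s:
  obj    pos=(+0.750,-0.142) vel=(+1.494,-0.460) ωy=+22.98

Key-timestep trajectory:
   step    t(s)  obj.x    obj.z    obj.vx   obj.vz 
    101  0.2446   +0.061  +0.070  +0.372  -0.114
    203  0.4915   +0.200  +0.028  +0.747  -0.230
    304  0.7361   +0.428  -0.043  +1.119  -0.344


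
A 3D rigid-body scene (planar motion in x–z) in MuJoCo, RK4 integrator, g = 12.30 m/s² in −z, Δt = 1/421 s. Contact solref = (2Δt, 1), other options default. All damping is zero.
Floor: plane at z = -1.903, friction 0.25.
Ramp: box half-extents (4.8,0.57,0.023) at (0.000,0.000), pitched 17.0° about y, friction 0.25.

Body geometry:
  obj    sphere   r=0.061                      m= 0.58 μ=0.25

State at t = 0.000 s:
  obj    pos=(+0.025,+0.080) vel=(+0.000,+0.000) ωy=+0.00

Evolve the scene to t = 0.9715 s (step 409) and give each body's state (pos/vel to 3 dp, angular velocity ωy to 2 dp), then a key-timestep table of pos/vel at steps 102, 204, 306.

State at t = 0.9715 s:
  obj    pos=(+1.184,-0.274) vel=(+2.386,-0.730) ωy=+40.91

Key-timestep trajectory:
   step    t(s)  obj.x    obj.z    obj.vx   obj.vz 
    102  0.2423   +0.097  +0.058  +0.595  -0.182
    204  0.4846   +0.313  -0.008  +1.190  -0.364
    306  0.7268   +0.674  -0.118  +1.786  -0.546


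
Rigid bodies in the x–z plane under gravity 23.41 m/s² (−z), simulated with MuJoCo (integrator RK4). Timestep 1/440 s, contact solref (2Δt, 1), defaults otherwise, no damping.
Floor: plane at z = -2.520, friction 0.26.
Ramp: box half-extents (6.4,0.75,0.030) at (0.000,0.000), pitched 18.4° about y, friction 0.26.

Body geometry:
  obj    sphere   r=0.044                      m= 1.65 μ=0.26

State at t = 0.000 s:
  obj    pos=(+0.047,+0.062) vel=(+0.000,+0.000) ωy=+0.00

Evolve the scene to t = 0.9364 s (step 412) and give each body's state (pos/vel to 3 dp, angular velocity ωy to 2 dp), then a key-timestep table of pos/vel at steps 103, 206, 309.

State at t = 0.9364 s:
  obj    pos=(+2.243,-0.668) vel=(+4.690,-1.560) ωy=+112.31

Key-timestep trajectory:
   step    t(s)  obj.x    obj.z    obj.vx   obj.vz 
    103  0.2341   +0.184  +0.017  +1.172  -0.390
    206  0.4682   +0.596  -0.120  +2.345  -0.780
    309  0.7023   +1.282  -0.349  +3.517  -1.170


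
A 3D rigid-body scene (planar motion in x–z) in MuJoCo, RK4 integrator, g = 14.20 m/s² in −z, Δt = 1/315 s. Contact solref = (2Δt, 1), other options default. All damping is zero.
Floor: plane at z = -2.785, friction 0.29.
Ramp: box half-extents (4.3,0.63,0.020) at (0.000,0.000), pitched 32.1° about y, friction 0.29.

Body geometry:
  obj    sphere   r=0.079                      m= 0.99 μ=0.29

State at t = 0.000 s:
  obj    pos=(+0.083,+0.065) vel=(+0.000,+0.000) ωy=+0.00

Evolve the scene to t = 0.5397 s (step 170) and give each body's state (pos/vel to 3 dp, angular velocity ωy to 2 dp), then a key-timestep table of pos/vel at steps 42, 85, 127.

State at t = 0.5397 s:
  obj    pos=(+0.748,-0.352) vel=(+2.464,-1.546) ωy=+36.81

Key-timestep trajectory:
   step    t(s)  obj.x    obj.z    obj.vx   obj.vz 
     42  0.1333   +0.124  +0.039  +0.609  -0.382
     85  0.2698   +0.249  -0.039  +1.232  -0.773
    127  0.4032   +0.454  -0.168  +1.841  -1.155


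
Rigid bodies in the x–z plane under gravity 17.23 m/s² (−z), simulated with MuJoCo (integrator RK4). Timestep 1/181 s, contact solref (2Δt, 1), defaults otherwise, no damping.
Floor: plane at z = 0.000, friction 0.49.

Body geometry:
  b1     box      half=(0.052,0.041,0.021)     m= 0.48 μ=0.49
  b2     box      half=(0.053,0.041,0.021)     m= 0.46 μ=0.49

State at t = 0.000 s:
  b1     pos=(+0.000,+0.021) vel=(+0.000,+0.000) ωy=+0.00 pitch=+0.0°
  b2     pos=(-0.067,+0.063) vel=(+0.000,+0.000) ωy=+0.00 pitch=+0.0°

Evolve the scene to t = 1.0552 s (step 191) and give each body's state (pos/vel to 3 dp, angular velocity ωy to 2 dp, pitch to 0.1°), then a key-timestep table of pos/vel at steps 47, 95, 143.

State at t = 1.0552 s:
  b1     pos=(+0.001,+0.021) vel=(+0.001,+0.000) ωy=+0.00 pitch=+0.0°
  b2     pos=(-0.076,+0.049) vel=(-0.001,-0.001) ωy=+0.02 pitch=-37.9°

Key-timestep trajectory:
   step    t(s)  b1.x    b1.z    b1.vx   b1.vz   b2.x    b2.z    b2.vx   b2.vz 
     47  0.2597   +0.000  +0.021  +0.000  +0.000   -0.076  +0.050  -0.001  +0.000
     95  0.5249   +0.000  +0.021  +0.001  +0.000   -0.076  +0.049  -0.001  -0.001
    143  0.7901   +0.000  +0.021  +0.001  +0.000   -0.076  +0.049  -0.001  -0.001


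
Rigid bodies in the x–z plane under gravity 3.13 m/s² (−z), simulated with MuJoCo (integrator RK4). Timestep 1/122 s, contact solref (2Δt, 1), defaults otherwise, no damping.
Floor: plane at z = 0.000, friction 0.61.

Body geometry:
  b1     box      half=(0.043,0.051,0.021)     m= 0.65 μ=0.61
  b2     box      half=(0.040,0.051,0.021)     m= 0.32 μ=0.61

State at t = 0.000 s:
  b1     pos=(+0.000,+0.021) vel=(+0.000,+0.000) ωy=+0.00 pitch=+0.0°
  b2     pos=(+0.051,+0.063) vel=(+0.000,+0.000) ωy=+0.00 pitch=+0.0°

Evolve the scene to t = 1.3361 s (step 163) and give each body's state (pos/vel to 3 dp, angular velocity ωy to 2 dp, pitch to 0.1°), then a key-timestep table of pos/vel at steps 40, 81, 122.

State at t = 1.3361 s:
  b1     pos=(+0.000,+0.021) vel=(+0.000,+0.000) ωy=+0.00 pitch=+0.0°
  b2     pos=(+0.091,+0.040) vel=(+0.001,+0.001) ωy=+0.02 pitch=+90.0°

Key-timestep trajectory:
   step    t(s)  b1.x    b1.z    b1.vx   b1.vz   b2.x    b2.z    b2.vx   b2.vz 
     40  0.3279   +0.000  +0.021  +0.000  +0.000   +0.074  +0.045  +0.130  +0.008
     81  0.6639   +0.000  +0.021  +0.000  +0.000   +0.102  +0.044  -0.010  -0.002
    122  1.0000   +0.000  +0.021  +0.000  +0.000   +0.088  +0.041  +0.046  -0.020


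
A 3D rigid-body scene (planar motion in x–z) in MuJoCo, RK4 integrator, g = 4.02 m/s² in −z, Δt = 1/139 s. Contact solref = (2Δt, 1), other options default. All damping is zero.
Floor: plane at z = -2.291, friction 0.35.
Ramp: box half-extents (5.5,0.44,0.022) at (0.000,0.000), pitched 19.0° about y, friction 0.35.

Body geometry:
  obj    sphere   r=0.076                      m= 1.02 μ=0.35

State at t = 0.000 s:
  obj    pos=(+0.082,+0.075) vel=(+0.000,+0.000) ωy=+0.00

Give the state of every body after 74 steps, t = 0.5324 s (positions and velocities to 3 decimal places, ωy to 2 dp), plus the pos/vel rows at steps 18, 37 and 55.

State at t = 0.5324 s:
  obj    pos=(+0.207,+0.032) vel=(+0.471,-0.162) ωy=+6.55

Key-timestep trajectory:
   step    t(s)  obj.x    obj.z    obj.vx   obj.vz 
     18  0.1295   +0.090  +0.073  +0.115  -0.039
     37  0.2662   +0.113  +0.065  +0.235  -0.081
     55  0.3957   +0.151  +0.052  +0.350  -0.120


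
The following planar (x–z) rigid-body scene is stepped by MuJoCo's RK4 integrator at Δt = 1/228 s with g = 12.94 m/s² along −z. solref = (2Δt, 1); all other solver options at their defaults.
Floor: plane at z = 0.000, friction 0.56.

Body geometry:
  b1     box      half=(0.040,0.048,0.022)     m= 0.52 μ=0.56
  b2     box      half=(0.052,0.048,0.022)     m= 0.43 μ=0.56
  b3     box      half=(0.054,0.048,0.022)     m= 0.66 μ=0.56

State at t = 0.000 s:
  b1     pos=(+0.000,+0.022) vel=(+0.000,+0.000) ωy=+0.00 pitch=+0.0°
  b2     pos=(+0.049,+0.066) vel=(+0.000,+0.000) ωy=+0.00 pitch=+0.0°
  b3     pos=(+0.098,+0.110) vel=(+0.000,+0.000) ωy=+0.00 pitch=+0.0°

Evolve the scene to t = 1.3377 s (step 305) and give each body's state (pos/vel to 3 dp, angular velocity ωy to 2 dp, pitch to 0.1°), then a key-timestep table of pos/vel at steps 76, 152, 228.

State at t = 1.3377 s:
  b1     pos=(-0.001,+0.022) vel=(-0.001,+0.000) ωy=+0.00 pitch=+0.0°
  b2     pos=(+0.061,+0.052) vel=(+0.000,+0.000) ωy=-0.01 pitch=+45.4°
  b3     pos=(+0.127,+0.053) vel=(+0.000,+0.000) ωy=-0.01 pitch=+42.6°

Key-timestep trajectory:
   step    t(s)  b1.x    b1.z    b1.vx   b1.vz   b2.x    b2.z    b2.vx   b2.vz   b3.x    b3.z    b3.vx   b3.vz 
     76  0.3333   +0.000  +0.022  -0.001  +0.000   +0.062  +0.053  +0.000  +0.000   +0.126  +0.053  +0.000  +0.000
    152  0.6667   -0.001  +0.022  -0.001  +0.000   +0.062  +0.053  +0.000  +0.000   +0.127  +0.053  +0.000  +0.000
    228  1.0000   -0.001  +0.022  -0.001  +0.000   +0.062  +0.053  +0.000  +0.000   +0.127  +0.053  +0.000  +0.000


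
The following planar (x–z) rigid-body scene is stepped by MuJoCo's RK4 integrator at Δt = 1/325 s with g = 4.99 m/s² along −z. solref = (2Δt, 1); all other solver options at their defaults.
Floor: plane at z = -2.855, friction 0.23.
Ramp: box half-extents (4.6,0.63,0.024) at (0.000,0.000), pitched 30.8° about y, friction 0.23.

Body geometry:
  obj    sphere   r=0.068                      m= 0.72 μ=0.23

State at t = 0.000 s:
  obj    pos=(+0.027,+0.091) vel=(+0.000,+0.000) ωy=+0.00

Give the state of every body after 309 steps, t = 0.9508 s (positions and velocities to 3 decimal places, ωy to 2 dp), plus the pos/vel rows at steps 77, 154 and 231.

State at t = 0.9508 s:
  obj    pos=(+0.736,-0.331) vel=(+1.491,-0.889) ωy=+25.51

Key-timestep trajectory:
   step    t(s)  obj.x    obj.z    obj.vx   obj.vz 
     77  0.2369   +0.071  +0.065  +0.372  -0.221
    154  0.4738   +0.203  -0.014  +0.743  -0.443
    231  0.7108   +0.423  -0.145  +1.114  -0.664


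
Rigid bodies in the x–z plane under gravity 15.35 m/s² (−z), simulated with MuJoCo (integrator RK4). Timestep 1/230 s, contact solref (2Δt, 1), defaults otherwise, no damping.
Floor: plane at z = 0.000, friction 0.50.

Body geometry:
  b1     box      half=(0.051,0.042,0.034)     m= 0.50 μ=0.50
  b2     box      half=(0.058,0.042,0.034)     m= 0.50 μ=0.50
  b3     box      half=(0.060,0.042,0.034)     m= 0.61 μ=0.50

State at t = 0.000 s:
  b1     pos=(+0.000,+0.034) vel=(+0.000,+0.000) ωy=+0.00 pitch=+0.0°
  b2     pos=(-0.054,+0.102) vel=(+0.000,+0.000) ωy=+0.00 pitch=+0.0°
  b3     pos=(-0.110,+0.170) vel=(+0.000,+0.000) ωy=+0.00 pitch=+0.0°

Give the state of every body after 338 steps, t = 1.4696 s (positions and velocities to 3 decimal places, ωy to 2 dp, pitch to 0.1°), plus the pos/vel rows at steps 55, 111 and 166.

State at t = 1.4696 s:
  b1     pos=(+0.000,+0.034) vel=(+0.000,+0.000) ωy=+0.00 pitch=+0.0°
  b2     pos=(-0.109,+0.058) vel=(+0.000,+0.000) ωy=+0.00 pitch=-90.0°
  b3     pos=(-0.222,+0.060) vel=(+0.000,+0.000) ωy=+0.00 pitch=-90.0°

Key-timestep trajectory:
   step    t(s)  b1.x    b1.z    b1.vx   b1.vz   b2.x    b2.z    b2.vx   b2.vz   b3.x    b3.z    b3.vx   b3.vz 
     55  0.2391   +0.000  +0.034  +0.000  +0.000   -0.114  +0.059  -0.340  +0.233   -0.210  +0.065  -0.507  -0.200
    111  0.4826   +0.000  +0.034  +0.000  +0.000   -0.147  +0.067  +0.068  +0.005   -0.236  +0.066  +0.036  -0.015
    166  0.7217   +0.000  +0.034  +0.000  +0.000   -0.100  +0.062  +0.016  +0.008   -0.222  +0.060  +0.000  +0.003


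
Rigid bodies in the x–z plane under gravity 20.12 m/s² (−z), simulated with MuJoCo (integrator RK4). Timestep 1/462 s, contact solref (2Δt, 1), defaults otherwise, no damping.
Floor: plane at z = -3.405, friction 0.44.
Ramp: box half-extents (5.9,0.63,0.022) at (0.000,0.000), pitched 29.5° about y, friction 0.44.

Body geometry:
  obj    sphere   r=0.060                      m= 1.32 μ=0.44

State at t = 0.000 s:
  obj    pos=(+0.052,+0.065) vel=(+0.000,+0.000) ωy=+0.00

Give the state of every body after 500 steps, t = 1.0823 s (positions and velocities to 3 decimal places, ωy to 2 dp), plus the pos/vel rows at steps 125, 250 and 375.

State at t = 1.0823 s:
  obj    pos=(+3.659,-1.976) vel=(+6.666,-3.771) ωy=+127.64

Key-timestep trajectory:
   step    t(s)  obj.x    obj.z    obj.vx   obj.vz 
    125  0.2706   +0.277  -0.063  +1.667  -0.943
    250  0.5411   +0.954  -0.445  +3.333  -1.886
    375  0.8117   +2.081  -1.083  +5.000  -2.829


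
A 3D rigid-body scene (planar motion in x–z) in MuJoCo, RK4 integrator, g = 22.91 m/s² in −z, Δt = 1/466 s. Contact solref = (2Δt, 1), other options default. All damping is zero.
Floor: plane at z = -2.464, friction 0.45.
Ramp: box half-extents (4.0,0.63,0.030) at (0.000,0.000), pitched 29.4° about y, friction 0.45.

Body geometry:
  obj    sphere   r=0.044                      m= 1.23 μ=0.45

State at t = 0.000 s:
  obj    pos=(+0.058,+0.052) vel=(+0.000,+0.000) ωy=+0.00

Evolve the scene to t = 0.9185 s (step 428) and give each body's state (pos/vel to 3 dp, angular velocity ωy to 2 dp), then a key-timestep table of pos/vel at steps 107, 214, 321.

State at t = 0.9185 s:
  obj    pos=(+3.010,-1.611) vel=(+6.428,-3.622) ωy=+167.68

Key-timestep trajectory:
   step    t(s)  obj.x    obj.z    obj.vx   obj.vz 
    107  0.2296   +0.243  -0.052  +1.607  -0.906
    214  0.4592   +0.796  -0.364  +3.214  -1.811
    321  0.6888   +1.719  -0.883  +4.821  -2.717


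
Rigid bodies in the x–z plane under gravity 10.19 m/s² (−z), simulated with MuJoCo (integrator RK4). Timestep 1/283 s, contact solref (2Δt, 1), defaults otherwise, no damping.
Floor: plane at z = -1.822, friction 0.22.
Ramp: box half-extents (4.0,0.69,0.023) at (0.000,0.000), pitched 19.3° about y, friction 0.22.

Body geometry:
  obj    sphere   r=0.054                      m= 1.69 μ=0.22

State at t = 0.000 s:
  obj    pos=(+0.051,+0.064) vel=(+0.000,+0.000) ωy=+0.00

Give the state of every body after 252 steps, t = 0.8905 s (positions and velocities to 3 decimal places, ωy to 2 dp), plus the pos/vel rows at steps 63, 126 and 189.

State at t = 0.8905 s:
  obj    pos=(+0.951,-0.252) vel=(+2.022,-0.708) ωy=+39.66

Key-timestep trajectory:
   step    t(s)  obj.x    obj.z    obj.vx   obj.vz 
     63  0.2226   +0.107  +0.044  +0.506  -0.177
    126  0.4452   +0.276  -0.015  +1.011  -0.354
    189  0.6678   +0.557  -0.114  +1.516  -0.531


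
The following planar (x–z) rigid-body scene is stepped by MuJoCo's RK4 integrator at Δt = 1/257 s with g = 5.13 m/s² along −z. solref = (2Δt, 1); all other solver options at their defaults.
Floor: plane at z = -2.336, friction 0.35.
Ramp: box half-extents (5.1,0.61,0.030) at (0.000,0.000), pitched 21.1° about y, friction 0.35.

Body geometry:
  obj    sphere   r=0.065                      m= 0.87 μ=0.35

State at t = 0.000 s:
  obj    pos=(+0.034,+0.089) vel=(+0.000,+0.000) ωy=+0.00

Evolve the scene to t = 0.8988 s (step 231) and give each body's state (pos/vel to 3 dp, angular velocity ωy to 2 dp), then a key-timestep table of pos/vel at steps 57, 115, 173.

State at t = 0.8988 s:
  obj    pos=(+0.531,-0.103) vel=(+1.106,-0.427) ωy=+18.24

Key-timestep trajectory:
   step    t(s)  obj.x    obj.z    obj.vx   obj.vz 
     57  0.2218   +0.064  +0.077  +0.273  -0.105
    115  0.4475   +0.157  +0.041  +0.551  -0.213
    173  0.6732   +0.313  -0.019  +0.828  -0.320


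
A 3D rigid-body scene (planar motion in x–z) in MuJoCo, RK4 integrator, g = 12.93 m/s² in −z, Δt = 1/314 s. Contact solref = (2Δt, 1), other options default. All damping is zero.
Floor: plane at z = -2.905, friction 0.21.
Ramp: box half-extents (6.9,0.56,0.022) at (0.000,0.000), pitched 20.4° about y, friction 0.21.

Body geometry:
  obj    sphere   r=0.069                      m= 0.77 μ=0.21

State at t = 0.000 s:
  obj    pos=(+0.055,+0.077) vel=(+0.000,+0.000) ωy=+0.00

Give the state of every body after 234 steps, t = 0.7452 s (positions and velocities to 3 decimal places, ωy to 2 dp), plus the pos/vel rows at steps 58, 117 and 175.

State at t = 0.7452 s:
  obj    pos=(+0.893,-0.235) vel=(+2.249,-0.836) ωy=+34.76

Key-timestep trajectory:
   step    t(s)  obj.x    obj.z    obj.vx   obj.vz 
     58  0.1847   +0.106  +0.058  +0.557  -0.207
    117  0.3726   +0.264  -0.001  +1.124  -0.418
    175  0.5573   +0.524  -0.098  +1.682  -0.625


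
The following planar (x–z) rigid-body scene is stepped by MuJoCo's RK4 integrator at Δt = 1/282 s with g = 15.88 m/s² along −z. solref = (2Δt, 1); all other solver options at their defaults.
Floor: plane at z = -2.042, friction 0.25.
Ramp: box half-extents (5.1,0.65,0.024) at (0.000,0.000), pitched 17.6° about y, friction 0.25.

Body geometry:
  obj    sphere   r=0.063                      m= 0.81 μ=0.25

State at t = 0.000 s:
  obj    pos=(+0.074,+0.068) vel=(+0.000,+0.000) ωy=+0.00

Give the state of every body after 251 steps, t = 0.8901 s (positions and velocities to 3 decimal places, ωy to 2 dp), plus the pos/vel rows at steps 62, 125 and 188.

State at t = 0.8901 s:
  obj    pos=(+1.369,-0.343) vel=(+2.910,-0.923) ωy=+48.45

Key-timestep trajectory:
   step    t(s)  obj.x    obj.z    obj.vx   obj.vz 
     62  0.2199   +0.153  +0.043  +0.719  -0.228
    125  0.4433   +0.395  -0.034  +1.449  -0.460
    188  0.6667   +0.801  -0.163  +2.180  -0.691


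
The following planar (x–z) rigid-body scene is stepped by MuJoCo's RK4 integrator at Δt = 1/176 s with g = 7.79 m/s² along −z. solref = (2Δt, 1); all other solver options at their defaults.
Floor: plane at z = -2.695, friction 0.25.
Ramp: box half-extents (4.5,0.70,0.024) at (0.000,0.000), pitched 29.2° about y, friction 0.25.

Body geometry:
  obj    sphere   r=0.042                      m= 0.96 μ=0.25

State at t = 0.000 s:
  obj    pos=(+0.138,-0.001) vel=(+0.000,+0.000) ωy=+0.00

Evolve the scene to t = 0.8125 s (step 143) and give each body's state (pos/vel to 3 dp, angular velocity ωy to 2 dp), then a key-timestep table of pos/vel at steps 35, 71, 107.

State at t = 0.8125 s:
  obj    pos=(+0.920,-0.439) vel=(+1.925,-1.076) ωy=+52.49

Key-timestep trajectory:
   step    t(s)  obj.x    obj.z    obj.vx   obj.vz 
     35  0.1989   +0.185  -0.028  +0.471  -0.263
     71  0.4034   +0.331  -0.109  +0.956  -0.534
    107  0.6080   +0.576  -0.246  +1.441  -0.805


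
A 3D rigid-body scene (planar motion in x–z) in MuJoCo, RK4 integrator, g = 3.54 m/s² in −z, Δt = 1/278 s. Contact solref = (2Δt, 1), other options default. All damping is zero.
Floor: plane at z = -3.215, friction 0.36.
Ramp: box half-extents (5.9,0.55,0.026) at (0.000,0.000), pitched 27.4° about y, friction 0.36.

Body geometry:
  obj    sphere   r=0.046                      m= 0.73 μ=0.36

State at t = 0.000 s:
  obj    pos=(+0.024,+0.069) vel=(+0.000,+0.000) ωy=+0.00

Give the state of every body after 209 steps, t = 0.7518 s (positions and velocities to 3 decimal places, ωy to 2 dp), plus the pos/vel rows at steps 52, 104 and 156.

State at t = 0.7518 s:
  obj    pos=(+0.316,-0.083) vel=(+0.777,-0.403) ωy=+19.01

Key-timestep trajectory:
   step    t(s)  obj.x    obj.z    obj.vx   obj.vz 
     52  0.1871   +0.042  +0.059  +0.193  -0.100
    104  0.3741   +0.096  +0.031  +0.387  -0.200
    156  0.5612   +0.187  -0.016  +0.580  -0.301


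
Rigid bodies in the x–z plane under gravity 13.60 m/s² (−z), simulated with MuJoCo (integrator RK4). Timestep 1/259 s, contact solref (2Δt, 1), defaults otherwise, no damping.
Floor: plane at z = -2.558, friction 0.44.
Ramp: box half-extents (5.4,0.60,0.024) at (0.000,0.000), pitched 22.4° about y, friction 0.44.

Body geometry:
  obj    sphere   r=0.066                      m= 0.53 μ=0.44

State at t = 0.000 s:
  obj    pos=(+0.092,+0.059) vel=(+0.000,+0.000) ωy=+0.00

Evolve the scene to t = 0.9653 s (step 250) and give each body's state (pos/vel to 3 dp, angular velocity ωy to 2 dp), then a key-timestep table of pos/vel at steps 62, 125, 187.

State at t = 0.9653 s:
  obj    pos=(+1.687,-0.598) vel=(+3.304,-1.362) ωy=+54.13

Key-timestep trajectory:
   step    t(s)  obj.x    obj.z    obj.vx   obj.vz 
     62  0.2394   +0.190  +0.019  +0.819  -0.338
    125  0.4826   +0.491  -0.105  +1.652  -0.681
    187  0.7220   +0.984  -0.308  +2.471  -1.019


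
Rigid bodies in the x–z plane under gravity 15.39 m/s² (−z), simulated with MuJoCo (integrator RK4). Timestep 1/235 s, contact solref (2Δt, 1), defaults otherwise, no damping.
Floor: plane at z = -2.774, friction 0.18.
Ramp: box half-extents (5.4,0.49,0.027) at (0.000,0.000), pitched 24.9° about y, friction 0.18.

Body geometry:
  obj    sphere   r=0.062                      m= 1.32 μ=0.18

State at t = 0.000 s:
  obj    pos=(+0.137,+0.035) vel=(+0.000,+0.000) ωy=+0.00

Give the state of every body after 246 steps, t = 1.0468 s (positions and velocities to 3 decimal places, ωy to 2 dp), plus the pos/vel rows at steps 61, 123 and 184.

State at t = 1.0468 s:
  obj    pos=(+2.437,-1.033) vel=(+4.395,-2.040) ωy=+78.13

Key-timestep trajectory:
   step    t(s)  obj.x    obj.z    obj.vx   obj.vz 
     61  0.2596   +0.278  -0.031  +1.090  -0.506
    123  0.5234   +0.712  -0.232  +2.198  -1.020
    184  0.7830   +1.424  -0.563  +3.287  -1.526


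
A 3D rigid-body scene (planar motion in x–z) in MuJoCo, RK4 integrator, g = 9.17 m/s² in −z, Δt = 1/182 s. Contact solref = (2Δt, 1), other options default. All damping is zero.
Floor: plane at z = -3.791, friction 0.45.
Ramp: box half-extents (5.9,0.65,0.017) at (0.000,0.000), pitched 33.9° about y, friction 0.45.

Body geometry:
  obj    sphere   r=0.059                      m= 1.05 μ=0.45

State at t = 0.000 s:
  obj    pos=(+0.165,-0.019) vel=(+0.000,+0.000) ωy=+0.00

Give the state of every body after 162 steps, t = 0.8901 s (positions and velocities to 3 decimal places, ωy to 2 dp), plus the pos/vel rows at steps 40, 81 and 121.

State at t = 0.8901 s:
  obj    pos=(+1.366,-0.827) vel=(+2.699,-1.814) ωy=+55.10

Key-timestep trajectory:
   step    t(s)  obj.x    obj.z    obj.vx   obj.vz 
     40  0.2198   +0.238  -0.069  +0.667  -0.448
     81  0.4451   +0.465  -0.221  +1.350  -0.907
    121  0.6648   +0.835  -0.470  +2.016  -1.355


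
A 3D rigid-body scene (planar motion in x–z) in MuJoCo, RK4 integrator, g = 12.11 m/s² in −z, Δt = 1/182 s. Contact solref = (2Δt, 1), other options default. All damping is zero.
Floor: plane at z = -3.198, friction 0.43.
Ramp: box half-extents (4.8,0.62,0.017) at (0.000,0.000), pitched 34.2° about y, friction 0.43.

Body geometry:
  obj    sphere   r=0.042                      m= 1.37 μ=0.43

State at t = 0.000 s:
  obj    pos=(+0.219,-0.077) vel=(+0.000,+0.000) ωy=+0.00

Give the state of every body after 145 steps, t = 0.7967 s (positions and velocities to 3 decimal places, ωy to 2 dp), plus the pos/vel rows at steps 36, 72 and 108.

State at t = 0.7967 s:
  obj    pos=(+1.495,-0.945) vel=(+3.204,-2.177) ωy=+92.21

Key-timestep trajectory:
   step    t(s)  obj.x    obj.z    obj.vx   obj.vz 
     36  0.1978   +0.298  -0.131  +0.795  -0.541
     72  0.3956   +0.534  -0.291  +1.591  -1.081
    108  0.5934   +0.927  -0.559  +2.386  -1.622


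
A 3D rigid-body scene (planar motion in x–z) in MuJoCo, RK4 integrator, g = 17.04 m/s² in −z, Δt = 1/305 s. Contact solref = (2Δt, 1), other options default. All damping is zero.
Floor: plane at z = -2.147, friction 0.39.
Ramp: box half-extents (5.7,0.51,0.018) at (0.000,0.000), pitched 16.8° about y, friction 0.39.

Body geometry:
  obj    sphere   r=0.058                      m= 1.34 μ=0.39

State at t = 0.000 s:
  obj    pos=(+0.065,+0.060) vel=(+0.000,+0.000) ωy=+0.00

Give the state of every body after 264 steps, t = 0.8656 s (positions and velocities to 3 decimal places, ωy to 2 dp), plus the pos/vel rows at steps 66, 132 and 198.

State at t = 0.8656 s:
  obj    pos=(+1.327,-0.321) vel=(+2.915,-0.880) ωy=+52.49

Key-timestep trajectory:
   step    t(s)  obj.x    obj.z    obj.vx   obj.vz 
     66  0.2164   +0.144  +0.036  +0.729  -0.220
    132  0.4328   +0.380  -0.035  +1.458  -0.440
    198  0.6492   +0.775  -0.155  +2.186  -0.660


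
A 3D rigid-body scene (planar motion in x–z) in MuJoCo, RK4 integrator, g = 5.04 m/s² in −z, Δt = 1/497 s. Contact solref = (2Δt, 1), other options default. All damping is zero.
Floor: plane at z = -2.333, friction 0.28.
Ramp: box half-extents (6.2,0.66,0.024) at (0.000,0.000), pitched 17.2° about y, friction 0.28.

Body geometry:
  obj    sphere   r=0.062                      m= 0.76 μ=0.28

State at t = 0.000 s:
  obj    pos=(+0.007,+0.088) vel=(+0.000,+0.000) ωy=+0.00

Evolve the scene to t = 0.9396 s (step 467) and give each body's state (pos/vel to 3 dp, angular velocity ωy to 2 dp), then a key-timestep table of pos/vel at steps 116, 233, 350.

State at t = 0.9396 s:
  obj    pos=(+0.456,-0.051) vel=(+0.956,-0.296) ωy=+16.13

Key-timestep trajectory:
   step    t(s)  obj.x    obj.z    obj.vx   obj.vz 
    116  0.2334   +0.035  +0.079  +0.237  -0.073
    233  0.4688   +0.119  +0.053  +0.477  -0.148
    350  0.7042   +0.259  +0.010  +0.716  -0.222


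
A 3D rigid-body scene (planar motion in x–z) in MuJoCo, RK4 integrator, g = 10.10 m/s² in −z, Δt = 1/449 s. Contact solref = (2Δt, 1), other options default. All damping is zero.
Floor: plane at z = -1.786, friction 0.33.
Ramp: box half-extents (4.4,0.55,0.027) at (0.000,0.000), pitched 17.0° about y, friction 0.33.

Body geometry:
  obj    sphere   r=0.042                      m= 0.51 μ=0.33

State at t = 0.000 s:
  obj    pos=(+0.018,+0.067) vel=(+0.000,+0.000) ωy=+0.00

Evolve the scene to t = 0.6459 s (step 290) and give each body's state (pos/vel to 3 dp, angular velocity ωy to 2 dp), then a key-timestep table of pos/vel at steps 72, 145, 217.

State at t = 0.6459 s:
  obj    pos=(+0.439,-0.062) vel=(+1.303,-0.398) ωy=+32.43

Key-timestep trajectory:
   step    t(s)  obj.x    obj.z    obj.vx   obj.vz 
     72  0.1604   +0.044  +0.059  +0.323  -0.099
    145  0.3229   +0.123  +0.035  +0.651  -0.199
    217  0.4833   +0.254  -0.005  +0.975  -0.298


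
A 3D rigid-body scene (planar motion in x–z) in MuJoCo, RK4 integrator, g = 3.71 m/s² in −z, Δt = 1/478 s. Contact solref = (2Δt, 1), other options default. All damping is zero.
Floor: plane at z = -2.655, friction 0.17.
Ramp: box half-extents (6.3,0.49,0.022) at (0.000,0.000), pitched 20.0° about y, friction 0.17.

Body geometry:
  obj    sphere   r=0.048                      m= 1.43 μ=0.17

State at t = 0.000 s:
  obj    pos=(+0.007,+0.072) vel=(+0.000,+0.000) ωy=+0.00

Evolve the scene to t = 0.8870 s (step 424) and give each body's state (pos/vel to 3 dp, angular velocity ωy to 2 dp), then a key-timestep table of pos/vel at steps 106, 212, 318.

State at t = 0.8870 s:
  obj    pos=(+0.342,-0.050) vel=(+0.756,-0.275) ωy=+16.75

Key-timestep trajectory:
   step    t(s)  obj.x    obj.z    obj.vx   obj.vz 
    106  0.2218   +0.028  +0.064  +0.189  -0.069
    212  0.4435   +0.091  +0.041  +0.378  -0.137
    318  0.6653   +0.195  +0.003  +0.567  -0.206


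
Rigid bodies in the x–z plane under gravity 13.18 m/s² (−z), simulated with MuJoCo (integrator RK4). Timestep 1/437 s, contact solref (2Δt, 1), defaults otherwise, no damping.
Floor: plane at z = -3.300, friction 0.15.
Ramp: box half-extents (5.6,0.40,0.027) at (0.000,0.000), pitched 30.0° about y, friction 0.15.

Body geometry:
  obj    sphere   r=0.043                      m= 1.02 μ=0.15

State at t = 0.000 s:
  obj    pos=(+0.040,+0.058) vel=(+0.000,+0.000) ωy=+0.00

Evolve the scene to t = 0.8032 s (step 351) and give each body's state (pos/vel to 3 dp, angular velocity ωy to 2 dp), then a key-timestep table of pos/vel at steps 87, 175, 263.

State at t = 0.8032 s:
  obj    pos=(+1.403,-0.729) vel=(+3.397,-1.949) ωy=+80.02

Key-timestep trajectory:
   step    t(s)  obj.x    obj.z    obj.vx   obj.vz 
     87  0.1991   +0.124  +0.009  +0.839  -0.491
    175  0.4005   +0.379  -0.138  +1.689  -0.984
    263  0.6018   +0.805  -0.384  +2.538  -1.479


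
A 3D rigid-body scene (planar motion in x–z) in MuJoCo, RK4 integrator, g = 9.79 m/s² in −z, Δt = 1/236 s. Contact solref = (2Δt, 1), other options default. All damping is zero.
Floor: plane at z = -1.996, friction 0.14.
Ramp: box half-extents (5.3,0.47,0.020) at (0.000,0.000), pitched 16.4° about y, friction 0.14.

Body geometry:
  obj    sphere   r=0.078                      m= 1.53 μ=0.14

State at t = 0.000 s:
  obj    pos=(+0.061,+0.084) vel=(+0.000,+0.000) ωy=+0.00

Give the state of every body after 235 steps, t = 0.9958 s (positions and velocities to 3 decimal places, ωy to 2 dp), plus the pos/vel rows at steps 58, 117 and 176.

State at t = 0.9958 s:
  obj    pos=(+1.000,-0.192) vel=(+1.886,-0.555) ωy=+25.20

Key-timestep trajectory:
   step    t(s)  obj.x    obj.z    obj.vx   obj.vz 
     58  0.2458   +0.118  +0.067  +0.466  -0.137
    117  0.4958   +0.294  +0.016  +0.939  -0.276
    176  0.7458   +0.588  -0.071  +1.413  -0.416


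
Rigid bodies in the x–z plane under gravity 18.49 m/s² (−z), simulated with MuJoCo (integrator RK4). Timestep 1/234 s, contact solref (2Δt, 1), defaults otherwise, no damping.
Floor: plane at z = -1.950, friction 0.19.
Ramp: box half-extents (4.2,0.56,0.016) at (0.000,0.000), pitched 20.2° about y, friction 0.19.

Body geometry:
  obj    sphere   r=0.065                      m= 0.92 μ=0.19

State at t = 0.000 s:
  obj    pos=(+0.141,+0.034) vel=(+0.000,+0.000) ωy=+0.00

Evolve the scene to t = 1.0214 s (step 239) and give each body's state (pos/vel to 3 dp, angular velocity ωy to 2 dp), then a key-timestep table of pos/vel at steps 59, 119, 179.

State at t = 1.0214 s:
  obj    pos=(+2.374,-0.787) vel=(+4.372,-1.608) ωy=+71.65

Key-timestep trajectory:
   step    t(s)  obj.x    obj.z    obj.vx   obj.vz 
     59  0.2521   +0.277  -0.016  +1.079  -0.397
    119  0.5085   +0.695  -0.169  +2.177  -0.801
    179  0.7650   +1.393  -0.426  +3.274  -1.205
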